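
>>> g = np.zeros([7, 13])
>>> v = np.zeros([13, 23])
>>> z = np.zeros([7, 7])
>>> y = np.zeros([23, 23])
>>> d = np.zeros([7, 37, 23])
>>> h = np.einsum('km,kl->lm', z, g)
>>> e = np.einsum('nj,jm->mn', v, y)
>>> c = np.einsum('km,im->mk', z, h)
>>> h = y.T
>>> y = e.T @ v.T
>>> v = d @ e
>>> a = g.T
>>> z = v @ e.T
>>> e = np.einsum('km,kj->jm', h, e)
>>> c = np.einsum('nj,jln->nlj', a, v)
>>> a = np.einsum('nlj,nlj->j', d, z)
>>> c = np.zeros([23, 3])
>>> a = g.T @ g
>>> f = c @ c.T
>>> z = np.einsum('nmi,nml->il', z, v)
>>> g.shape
(7, 13)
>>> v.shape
(7, 37, 13)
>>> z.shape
(23, 13)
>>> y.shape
(13, 13)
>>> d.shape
(7, 37, 23)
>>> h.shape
(23, 23)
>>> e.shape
(13, 23)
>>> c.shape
(23, 3)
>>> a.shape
(13, 13)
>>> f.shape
(23, 23)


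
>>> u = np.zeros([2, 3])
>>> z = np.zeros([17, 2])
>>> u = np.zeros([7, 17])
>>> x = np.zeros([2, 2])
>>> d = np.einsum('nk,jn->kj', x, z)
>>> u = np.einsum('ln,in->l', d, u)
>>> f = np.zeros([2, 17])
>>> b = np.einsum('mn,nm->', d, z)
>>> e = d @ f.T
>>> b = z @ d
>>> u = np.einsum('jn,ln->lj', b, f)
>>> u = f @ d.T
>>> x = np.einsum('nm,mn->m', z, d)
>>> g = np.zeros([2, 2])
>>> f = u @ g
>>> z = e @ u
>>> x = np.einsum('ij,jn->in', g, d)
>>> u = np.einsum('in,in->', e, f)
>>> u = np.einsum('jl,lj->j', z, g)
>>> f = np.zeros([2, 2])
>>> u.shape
(2,)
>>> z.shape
(2, 2)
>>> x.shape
(2, 17)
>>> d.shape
(2, 17)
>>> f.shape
(2, 2)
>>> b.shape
(17, 17)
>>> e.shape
(2, 2)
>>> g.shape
(2, 2)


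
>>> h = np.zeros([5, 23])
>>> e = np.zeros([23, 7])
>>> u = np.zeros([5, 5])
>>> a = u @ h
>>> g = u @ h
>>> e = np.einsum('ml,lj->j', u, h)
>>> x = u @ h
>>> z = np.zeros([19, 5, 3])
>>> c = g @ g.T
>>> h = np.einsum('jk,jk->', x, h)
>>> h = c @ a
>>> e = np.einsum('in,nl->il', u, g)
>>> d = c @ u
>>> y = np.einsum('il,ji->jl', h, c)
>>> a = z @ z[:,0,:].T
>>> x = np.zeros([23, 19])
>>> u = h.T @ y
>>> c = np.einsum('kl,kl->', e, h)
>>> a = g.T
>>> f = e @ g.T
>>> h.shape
(5, 23)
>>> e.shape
(5, 23)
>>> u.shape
(23, 23)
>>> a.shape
(23, 5)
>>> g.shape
(5, 23)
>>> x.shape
(23, 19)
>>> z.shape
(19, 5, 3)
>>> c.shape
()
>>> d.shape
(5, 5)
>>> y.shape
(5, 23)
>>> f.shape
(5, 5)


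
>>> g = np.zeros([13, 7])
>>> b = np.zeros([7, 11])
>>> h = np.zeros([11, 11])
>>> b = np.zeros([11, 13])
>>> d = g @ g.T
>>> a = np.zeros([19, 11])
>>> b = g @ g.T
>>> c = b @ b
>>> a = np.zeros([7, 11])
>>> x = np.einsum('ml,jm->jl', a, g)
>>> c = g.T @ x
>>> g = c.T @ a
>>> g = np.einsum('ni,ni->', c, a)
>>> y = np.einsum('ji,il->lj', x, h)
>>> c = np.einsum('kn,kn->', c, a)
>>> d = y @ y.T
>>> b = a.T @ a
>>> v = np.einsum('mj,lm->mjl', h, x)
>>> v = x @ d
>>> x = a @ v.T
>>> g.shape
()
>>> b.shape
(11, 11)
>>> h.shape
(11, 11)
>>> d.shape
(11, 11)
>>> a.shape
(7, 11)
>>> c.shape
()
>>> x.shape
(7, 13)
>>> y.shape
(11, 13)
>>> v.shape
(13, 11)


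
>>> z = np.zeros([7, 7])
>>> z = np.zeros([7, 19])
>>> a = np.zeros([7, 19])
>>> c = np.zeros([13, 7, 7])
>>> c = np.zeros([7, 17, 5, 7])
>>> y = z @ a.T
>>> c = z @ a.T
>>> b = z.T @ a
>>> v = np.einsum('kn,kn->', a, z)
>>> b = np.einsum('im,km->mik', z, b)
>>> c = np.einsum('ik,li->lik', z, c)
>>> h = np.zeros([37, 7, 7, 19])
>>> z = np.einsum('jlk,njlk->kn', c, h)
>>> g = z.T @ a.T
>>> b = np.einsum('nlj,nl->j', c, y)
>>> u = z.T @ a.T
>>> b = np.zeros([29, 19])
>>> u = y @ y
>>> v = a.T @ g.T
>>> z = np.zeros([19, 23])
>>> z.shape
(19, 23)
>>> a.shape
(7, 19)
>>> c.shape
(7, 7, 19)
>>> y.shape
(7, 7)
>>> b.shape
(29, 19)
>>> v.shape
(19, 37)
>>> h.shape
(37, 7, 7, 19)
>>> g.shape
(37, 7)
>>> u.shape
(7, 7)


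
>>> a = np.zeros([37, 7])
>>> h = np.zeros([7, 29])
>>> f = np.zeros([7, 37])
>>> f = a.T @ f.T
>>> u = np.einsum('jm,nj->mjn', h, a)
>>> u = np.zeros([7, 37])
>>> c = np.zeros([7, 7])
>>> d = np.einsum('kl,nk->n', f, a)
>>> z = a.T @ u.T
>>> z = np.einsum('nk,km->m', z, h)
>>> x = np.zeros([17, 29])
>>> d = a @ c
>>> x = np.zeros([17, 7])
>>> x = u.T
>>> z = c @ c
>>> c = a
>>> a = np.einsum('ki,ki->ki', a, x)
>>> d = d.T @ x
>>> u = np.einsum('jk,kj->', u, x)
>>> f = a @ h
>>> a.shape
(37, 7)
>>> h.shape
(7, 29)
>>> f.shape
(37, 29)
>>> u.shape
()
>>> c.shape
(37, 7)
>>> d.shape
(7, 7)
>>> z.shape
(7, 7)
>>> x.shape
(37, 7)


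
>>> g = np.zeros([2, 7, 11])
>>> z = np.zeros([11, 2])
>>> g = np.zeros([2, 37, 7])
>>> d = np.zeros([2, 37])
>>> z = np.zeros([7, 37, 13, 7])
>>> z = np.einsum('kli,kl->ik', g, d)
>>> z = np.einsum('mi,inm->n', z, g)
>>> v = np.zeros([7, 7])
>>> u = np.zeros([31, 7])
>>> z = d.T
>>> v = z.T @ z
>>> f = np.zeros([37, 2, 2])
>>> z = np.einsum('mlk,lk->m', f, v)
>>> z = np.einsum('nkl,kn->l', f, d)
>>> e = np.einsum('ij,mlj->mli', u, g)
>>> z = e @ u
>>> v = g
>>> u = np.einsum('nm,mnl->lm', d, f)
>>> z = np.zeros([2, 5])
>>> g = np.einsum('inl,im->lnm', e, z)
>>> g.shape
(31, 37, 5)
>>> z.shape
(2, 5)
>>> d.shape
(2, 37)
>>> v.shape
(2, 37, 7)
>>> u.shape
(2, 37)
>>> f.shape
(37, 2, 2)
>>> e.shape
(2, 37, 31)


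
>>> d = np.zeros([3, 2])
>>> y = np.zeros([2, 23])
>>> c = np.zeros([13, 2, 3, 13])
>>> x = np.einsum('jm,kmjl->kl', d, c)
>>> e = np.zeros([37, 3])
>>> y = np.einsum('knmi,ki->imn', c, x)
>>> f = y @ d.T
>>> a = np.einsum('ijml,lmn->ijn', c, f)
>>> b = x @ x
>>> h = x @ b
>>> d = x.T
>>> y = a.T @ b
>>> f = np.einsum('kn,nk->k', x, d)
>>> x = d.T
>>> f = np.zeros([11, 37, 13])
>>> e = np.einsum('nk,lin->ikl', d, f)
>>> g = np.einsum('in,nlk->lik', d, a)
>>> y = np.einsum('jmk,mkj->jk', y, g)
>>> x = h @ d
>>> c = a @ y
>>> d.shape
(13, 13)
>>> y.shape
(3, 13)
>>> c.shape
(13, 2, 13)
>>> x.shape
(13, 13)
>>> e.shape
(37, 13, 11)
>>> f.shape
(11, 37, 13)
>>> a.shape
(13, 2, 3)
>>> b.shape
(13, 13)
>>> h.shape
(13, 13)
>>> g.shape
(2, 13, 3)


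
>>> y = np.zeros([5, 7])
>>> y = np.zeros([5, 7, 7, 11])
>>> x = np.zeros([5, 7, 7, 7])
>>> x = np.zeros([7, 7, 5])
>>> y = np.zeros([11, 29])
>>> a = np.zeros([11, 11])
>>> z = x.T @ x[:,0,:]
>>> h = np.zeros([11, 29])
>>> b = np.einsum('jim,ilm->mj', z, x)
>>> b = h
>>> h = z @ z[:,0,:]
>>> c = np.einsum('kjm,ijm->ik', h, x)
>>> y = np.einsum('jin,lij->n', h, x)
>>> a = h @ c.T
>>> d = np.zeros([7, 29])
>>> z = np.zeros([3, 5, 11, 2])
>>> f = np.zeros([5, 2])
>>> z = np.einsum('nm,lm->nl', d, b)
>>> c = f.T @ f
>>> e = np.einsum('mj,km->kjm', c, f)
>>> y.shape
(5,)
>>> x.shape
(7, 7, 5)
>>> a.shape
(5, 7, 7)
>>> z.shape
(7, 11)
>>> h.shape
(5, 7, 5)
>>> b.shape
(11, 29)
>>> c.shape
(2, 2)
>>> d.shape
(7, 29)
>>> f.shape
(5, 2)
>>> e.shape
(5, 2, 2)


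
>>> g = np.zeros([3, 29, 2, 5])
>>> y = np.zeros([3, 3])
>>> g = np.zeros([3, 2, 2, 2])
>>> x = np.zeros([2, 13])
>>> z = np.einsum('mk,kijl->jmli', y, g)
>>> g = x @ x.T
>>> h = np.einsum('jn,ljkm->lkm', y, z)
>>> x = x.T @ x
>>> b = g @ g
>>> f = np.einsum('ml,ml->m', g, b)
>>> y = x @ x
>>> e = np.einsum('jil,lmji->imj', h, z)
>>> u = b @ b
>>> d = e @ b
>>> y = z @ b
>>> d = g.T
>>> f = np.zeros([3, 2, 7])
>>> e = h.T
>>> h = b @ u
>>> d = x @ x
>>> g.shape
(2, 2)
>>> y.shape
(2, 3, 2, 2)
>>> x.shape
(13, 13)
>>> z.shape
(2, 3, 2, 2)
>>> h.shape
(2, 2)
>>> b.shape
(2, 2)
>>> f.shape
(3, 2, 7)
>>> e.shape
(2, 2, 2)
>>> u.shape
(2, 2)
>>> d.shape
(13, 13)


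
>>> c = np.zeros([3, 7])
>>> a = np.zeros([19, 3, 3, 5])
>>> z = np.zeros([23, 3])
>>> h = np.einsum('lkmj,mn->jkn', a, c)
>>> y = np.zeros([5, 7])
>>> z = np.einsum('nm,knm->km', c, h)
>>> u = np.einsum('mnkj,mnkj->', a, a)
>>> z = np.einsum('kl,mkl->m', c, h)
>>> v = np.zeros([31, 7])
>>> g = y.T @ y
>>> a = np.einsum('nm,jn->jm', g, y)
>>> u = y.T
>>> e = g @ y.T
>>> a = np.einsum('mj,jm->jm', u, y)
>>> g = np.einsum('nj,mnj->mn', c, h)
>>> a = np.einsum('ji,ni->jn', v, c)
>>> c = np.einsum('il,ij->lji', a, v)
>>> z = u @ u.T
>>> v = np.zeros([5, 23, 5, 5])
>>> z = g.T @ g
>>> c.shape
(3, 7, 31)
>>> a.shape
(31, 3)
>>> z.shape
(3, 3)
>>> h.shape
(5, 3, 7)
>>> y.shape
(5, 7)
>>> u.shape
(7, 5)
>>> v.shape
(5, 23, 5, 5)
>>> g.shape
(5, 3)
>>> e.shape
(7, 5)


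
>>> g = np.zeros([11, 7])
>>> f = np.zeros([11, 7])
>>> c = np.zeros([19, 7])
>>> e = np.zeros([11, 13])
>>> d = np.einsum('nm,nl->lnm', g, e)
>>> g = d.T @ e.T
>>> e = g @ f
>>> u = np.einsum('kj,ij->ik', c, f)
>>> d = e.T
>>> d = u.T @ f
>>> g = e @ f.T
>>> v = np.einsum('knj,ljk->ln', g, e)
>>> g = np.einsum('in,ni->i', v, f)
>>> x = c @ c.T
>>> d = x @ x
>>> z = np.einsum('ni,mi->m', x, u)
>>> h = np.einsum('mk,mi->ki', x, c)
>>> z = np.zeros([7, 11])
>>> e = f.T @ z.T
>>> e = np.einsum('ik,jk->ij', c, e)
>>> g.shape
(7,)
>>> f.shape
(11, 7)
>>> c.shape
(19, 7)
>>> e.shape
(19, 7)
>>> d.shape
(19, 19)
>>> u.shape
(11, 19)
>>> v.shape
(7, 11)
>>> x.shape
(19, 19)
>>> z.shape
(7, 11)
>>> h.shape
(19, 7)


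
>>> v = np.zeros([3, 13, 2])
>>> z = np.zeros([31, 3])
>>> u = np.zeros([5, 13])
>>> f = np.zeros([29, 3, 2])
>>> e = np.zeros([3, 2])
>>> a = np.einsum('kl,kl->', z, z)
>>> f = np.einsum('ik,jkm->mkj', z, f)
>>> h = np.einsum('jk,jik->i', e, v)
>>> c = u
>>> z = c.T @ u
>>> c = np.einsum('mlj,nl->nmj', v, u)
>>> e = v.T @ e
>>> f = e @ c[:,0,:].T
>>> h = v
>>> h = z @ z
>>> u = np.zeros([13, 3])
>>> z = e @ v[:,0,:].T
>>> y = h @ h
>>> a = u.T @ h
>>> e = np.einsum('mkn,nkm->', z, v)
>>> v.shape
(3, 13, 2)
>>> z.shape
(2, 13, 3)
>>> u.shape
(13, 3)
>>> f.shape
(2, 13, 5)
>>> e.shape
()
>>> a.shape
(3, 13)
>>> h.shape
(13, 13)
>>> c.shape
(5, 3, 2)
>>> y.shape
(13, 13)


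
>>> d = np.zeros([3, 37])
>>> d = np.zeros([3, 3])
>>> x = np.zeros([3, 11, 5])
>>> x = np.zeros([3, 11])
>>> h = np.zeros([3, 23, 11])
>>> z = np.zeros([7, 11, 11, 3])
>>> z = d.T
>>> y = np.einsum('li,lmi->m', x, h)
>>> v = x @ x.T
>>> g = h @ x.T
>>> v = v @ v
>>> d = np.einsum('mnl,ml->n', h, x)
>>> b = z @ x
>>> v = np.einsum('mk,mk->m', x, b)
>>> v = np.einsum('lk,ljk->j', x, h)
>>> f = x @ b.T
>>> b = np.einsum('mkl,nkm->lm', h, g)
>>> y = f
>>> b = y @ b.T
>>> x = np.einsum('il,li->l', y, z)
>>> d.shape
(23,)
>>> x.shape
(3,)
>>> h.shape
(3, 23, 11)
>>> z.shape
(3, 3)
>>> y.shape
(3, 3)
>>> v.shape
(23,)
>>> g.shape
(3, 23, 3)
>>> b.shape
(3, 11)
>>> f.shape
(3, 3)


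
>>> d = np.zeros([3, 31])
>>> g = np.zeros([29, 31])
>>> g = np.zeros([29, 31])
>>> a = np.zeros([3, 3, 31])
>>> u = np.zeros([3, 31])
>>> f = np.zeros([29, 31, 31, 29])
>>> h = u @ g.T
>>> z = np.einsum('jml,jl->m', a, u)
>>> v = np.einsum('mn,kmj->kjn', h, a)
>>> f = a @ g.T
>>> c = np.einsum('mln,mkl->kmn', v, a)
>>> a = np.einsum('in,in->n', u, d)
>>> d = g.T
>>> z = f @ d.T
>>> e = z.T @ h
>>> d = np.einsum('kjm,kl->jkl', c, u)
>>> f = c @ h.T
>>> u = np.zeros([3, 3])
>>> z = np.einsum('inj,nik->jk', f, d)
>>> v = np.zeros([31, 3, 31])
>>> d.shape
(3, 3, 31)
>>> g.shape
(29, 31)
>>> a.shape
(31,)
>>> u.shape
(3, 3)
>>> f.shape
(3, 3, 3)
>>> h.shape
(3, 29)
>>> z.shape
(3, 31)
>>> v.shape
(31, 3, 31)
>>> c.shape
(3, 3, 29)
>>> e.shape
(31, 3, 29)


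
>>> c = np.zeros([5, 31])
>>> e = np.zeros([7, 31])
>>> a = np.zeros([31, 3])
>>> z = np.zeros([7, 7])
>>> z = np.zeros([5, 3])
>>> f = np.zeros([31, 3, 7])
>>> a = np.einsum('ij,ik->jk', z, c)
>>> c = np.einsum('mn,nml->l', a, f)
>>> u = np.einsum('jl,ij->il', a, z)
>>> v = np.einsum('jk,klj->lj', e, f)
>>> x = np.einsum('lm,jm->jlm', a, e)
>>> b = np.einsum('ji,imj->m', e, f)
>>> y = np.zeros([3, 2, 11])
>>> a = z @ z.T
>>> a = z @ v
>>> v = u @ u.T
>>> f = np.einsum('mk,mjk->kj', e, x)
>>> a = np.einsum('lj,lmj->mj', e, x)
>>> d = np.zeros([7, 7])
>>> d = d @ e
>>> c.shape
(7,)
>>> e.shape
(7, 31)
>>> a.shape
(3, 31)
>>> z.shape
(5, 3)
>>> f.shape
(31, 3)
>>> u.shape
(5, 31)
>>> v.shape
(5, 5)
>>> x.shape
(7, 3, 31)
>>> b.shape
(3,)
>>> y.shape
(3, 2, 11)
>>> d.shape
(7, 31)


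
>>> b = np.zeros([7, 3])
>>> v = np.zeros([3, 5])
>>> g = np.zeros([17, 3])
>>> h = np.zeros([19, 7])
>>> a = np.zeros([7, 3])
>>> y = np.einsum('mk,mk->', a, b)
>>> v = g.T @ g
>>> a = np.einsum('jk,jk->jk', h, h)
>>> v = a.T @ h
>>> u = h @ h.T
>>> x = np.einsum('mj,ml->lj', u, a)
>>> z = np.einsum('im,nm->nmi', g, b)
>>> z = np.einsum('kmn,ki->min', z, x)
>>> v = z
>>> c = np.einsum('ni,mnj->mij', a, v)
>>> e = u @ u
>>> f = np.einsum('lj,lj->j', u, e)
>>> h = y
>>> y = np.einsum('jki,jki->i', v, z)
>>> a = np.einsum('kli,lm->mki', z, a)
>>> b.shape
(7, 3)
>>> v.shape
(3, 19, 17)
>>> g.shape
(17, 3)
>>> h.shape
()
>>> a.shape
(7, 3, 17)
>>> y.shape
(17,)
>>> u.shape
(19, 19)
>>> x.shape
(7, 19)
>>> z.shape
(3, 19, 17)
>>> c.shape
(3, 7, 17)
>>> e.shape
(19, 19)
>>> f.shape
(19,)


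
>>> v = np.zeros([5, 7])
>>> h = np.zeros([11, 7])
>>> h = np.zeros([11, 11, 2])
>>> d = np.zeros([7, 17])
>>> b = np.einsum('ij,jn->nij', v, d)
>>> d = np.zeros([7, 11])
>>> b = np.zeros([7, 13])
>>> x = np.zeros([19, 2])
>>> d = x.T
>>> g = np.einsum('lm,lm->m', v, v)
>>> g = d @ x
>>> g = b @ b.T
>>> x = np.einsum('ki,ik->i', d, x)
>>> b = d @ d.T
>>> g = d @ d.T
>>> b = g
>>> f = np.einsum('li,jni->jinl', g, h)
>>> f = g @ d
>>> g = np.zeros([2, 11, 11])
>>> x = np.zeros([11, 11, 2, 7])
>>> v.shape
(5, 7)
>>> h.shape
(11, 11, 2)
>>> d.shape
(2, 19)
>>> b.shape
(2, 2)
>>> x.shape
(11, 11, 2, 7)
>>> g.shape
(2, 11, 11)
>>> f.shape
(2, 19)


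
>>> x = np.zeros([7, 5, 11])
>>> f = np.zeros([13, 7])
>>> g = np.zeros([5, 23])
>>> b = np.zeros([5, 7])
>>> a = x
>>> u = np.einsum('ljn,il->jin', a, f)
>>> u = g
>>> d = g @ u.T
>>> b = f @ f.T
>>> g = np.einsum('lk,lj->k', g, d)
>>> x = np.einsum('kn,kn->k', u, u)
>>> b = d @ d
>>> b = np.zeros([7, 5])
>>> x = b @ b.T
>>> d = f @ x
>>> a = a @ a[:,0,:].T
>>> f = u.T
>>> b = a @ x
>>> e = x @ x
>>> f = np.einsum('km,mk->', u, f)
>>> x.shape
(7, 7)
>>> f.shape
()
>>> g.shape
(23,)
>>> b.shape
(7, 5, 7)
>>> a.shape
(7, 5, 7)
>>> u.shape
(5, 23)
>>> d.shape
(13, 7)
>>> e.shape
(7, 7)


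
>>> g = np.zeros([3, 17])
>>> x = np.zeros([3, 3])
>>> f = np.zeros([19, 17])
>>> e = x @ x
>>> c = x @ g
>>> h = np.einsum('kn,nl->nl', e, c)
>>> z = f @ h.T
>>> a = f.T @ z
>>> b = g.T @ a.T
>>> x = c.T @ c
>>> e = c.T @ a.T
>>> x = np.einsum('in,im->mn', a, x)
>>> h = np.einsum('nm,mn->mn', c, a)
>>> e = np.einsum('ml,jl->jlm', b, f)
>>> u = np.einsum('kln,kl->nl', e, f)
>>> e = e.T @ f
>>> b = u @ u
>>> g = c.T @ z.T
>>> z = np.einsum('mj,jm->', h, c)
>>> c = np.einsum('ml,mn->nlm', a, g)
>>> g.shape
(17, 19)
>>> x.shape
(17, 3)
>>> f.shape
(19, 17)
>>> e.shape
(17, 17, 17)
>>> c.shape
(19, 3, 17)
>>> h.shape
(17, 3)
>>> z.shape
()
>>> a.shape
(17, 3)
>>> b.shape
(17, 17)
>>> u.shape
(17, 17)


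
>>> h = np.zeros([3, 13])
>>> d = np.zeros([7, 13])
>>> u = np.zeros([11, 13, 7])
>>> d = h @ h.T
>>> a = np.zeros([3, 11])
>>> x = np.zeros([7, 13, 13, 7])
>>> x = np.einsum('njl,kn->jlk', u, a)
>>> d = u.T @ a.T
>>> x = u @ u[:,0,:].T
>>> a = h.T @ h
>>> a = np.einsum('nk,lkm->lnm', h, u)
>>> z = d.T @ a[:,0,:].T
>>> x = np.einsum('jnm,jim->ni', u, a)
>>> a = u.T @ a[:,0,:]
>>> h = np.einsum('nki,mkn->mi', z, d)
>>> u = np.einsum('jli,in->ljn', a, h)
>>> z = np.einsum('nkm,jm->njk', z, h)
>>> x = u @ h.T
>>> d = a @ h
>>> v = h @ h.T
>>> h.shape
(7, 11)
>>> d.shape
(7, 13, 11)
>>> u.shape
(13, 7, 11)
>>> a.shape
(7, 13, 7)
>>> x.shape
(13, 7, 7)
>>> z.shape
(3, 7, 13)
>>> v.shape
(7, 7)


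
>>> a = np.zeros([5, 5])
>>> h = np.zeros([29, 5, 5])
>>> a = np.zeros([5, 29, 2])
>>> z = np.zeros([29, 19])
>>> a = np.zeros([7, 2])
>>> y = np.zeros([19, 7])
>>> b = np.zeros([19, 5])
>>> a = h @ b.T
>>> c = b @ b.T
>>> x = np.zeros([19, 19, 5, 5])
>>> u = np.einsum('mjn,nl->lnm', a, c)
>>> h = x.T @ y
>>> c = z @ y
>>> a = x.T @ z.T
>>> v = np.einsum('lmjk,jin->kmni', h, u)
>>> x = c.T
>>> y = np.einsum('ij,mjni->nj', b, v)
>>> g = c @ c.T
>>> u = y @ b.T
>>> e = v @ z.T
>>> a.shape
(5, 5, 19, 29)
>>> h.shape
(5, 5, 19, 7)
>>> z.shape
(29, 19)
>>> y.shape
(29, 5)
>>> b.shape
(19, 5)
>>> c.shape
(29, 7)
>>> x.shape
(7, 29)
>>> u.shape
(29, 19)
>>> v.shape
(7, 5, 29, 19)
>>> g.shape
(29, 29)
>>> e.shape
(7, 5, 29, 29)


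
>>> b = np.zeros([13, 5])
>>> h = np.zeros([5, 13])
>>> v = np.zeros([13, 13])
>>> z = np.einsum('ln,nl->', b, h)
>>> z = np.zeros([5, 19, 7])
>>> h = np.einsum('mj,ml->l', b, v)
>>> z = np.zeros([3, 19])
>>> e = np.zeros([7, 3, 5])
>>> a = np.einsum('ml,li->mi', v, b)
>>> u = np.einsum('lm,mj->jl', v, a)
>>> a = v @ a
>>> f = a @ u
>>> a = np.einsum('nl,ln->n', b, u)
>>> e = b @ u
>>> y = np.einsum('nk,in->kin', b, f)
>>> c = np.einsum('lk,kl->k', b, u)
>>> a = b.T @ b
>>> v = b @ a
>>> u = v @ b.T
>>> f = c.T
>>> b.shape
(13, 5)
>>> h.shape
(13,)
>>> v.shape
(13, 5)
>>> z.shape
(3, 19)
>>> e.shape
(13, 13)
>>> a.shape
(5, 5)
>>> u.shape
(13, 13)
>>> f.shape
(5,)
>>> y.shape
(5, 13, 13)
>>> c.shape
(5,)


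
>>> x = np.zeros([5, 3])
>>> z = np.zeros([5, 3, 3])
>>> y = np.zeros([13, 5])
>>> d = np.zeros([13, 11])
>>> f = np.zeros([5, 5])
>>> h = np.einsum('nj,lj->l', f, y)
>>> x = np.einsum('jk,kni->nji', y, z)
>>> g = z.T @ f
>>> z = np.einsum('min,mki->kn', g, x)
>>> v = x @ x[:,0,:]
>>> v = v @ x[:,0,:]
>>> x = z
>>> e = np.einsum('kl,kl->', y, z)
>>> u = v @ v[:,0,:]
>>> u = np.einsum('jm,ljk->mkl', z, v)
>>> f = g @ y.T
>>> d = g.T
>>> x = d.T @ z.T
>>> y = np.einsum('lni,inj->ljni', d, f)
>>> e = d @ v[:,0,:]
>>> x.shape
(3, 3, 13)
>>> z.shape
(13, 5)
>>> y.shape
(5, 13, 3, 3)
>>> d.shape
(5, 3, 3)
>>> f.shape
(3, 3, 13)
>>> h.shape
(13,)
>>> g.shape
(3, 3, 5)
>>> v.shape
(3, 13, 3)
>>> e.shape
(5, 3, 3)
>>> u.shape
(5, 3, 3)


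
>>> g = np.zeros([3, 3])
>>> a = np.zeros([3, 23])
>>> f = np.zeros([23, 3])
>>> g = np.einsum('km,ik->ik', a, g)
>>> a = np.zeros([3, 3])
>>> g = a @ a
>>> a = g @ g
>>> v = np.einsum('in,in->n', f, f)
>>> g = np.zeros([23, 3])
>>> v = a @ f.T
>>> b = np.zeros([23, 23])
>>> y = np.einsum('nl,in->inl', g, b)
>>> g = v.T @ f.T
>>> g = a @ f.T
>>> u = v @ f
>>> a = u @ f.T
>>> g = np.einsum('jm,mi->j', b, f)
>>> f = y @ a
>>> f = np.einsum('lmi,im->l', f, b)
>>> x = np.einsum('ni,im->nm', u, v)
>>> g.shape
(23,)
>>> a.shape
(3, 23)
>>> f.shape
(23,)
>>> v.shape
(3, 23)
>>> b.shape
(23, 23)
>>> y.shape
(23, 23, 3)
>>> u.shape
(3, 3)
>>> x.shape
(3, 23)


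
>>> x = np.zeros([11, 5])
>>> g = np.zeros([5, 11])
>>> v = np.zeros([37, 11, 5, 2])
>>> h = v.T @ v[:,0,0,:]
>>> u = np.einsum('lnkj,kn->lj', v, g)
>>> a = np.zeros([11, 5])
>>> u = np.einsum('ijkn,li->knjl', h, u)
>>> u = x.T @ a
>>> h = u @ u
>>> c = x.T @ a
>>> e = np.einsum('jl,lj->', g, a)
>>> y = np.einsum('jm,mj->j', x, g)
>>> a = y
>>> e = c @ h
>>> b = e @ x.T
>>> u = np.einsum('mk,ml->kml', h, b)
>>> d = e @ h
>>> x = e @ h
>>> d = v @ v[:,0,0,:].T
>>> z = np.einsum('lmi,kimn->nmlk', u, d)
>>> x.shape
(5, 5)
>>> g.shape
(5, 11)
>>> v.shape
(37, 11, 5, 2)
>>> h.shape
(5, 5)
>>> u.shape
(5, 5, 11)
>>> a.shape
(11,)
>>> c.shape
(5, 5)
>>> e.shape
(5, 5)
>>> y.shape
(11,)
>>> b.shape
(5, 11)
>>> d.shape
(37, 11, 5, 37)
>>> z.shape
(37, 5, 5, 37)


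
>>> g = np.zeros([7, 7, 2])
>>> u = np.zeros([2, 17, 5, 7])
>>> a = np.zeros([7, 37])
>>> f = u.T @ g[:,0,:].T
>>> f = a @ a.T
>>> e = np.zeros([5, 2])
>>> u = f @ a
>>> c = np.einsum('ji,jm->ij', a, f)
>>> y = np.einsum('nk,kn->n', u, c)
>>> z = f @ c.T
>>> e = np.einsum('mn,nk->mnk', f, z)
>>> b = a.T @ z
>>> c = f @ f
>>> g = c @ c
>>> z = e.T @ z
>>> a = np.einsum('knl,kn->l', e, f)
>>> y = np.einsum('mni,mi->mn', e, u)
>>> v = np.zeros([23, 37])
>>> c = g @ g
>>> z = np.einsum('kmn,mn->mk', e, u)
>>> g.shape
(7, 7)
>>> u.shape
(7, 37)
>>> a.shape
(37,)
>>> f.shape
(7, 7)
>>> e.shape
(7, 7, 37)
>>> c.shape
(7, 7)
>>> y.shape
(7, 7)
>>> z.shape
(7, 7)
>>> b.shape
(37, 37)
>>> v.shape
(23, 37)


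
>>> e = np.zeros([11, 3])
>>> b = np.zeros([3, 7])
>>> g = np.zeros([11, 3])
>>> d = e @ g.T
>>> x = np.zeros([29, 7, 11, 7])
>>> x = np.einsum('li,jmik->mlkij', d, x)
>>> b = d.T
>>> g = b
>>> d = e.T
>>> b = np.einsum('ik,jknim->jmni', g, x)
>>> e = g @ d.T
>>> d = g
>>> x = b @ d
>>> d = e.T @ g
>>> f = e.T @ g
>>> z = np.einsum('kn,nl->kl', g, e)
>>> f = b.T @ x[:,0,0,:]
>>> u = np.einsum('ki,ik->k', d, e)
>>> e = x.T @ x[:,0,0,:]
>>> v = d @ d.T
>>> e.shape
(11, 7, 29, 11)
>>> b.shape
(7, 29, 7, 11)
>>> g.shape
(11, 11)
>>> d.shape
(3, 11)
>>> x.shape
(7, 29, 7, 11)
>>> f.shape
(11, 7, 29, 11)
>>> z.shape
(11, 3)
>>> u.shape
(3,)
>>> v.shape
(3, 3)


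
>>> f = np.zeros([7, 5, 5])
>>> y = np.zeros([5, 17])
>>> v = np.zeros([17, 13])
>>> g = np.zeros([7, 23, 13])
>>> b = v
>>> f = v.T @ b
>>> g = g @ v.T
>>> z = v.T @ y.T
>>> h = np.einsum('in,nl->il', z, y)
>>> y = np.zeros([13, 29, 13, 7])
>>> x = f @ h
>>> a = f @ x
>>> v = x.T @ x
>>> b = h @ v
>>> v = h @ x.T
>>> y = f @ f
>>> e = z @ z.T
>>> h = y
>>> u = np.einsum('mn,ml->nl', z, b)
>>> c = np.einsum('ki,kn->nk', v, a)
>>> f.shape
(13, 13)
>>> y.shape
(13, 13)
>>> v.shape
(13, 13)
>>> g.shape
(7, 23, 17)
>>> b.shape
(13, 17)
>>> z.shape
(13, 5)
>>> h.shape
(13, 13)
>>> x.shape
(13, 17)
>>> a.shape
(13, 17)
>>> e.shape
(13, 13)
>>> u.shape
(5, 17)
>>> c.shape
(17, 13)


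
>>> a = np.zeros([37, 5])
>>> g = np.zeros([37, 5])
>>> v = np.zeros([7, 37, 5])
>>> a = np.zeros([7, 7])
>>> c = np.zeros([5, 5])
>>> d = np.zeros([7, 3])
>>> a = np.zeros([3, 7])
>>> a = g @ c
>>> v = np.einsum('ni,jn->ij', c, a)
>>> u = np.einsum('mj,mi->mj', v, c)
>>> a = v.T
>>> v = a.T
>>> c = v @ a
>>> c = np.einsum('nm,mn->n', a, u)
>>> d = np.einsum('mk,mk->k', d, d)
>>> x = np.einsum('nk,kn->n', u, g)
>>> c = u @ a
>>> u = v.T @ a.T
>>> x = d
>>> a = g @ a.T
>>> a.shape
(37, 37)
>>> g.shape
(37, 5)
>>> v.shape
(5, 37)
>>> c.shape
(5, 5)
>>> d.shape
(3,)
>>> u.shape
(37, 37)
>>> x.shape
(3,)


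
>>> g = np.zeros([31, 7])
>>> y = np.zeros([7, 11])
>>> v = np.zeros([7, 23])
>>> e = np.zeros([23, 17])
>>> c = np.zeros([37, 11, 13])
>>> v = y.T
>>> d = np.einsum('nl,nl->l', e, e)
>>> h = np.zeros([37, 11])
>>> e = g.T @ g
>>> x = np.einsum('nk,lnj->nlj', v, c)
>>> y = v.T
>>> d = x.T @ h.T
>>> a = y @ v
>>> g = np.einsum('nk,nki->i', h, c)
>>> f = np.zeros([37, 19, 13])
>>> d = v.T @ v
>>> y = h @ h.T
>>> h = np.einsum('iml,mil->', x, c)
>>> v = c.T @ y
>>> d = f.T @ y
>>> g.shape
(13,)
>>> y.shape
(37, 37)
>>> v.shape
(13, 11, 37)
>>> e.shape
(7, 7)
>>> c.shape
(37, 11, 13)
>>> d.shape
(13, 19, 37)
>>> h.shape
()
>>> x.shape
(11, 37, 13)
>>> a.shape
(7, 7)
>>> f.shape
(37, 19, 13)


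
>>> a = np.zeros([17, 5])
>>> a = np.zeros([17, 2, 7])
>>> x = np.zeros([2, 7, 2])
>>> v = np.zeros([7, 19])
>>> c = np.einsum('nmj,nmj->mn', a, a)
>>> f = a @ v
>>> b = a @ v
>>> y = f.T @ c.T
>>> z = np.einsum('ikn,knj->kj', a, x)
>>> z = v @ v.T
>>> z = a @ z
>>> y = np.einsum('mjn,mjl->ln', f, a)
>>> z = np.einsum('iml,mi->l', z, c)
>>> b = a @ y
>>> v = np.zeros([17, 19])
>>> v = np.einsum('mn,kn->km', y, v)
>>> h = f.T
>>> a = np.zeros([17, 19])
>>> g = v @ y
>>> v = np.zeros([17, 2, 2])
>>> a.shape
(17, 19)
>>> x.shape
(2, 7, 2)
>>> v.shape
(17, 2, 2)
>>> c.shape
(2, 17)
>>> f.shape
(17, 2, 19)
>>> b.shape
(17, 2, 19)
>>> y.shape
(7, 19)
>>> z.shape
(7,)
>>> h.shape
(19, 2, 17)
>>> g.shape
(17, 19)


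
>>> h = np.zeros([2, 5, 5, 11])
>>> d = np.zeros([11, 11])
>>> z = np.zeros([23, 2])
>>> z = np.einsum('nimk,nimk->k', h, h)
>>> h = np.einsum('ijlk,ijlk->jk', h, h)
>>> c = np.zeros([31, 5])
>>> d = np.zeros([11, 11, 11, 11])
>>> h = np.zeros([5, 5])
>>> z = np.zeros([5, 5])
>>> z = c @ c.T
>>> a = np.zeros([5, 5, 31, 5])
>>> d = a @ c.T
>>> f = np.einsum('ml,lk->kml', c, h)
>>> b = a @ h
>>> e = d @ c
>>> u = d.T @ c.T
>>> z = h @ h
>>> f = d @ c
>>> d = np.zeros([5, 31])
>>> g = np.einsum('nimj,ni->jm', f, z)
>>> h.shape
(5, 5)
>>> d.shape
(5, 31)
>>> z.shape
(5, 5)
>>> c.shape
(31, 5)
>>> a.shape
(5, 5, 31, 5)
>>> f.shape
(5, 5, 31, 5)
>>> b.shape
(5, 5, 31, 5)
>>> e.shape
(5, 5, 31, 5)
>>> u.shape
(31, 31, 5, 31)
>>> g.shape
(5, 31)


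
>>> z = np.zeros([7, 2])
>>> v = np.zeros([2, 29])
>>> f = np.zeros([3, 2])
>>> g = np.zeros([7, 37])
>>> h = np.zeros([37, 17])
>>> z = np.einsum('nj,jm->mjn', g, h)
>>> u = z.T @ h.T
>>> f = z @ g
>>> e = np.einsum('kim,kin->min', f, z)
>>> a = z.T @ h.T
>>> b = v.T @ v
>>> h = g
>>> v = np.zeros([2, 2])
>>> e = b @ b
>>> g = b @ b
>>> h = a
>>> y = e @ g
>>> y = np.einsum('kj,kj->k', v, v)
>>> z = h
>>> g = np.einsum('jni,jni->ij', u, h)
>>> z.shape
(7, 37, 37)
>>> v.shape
(2, 2)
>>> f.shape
(17, 37, 37)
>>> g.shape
(37, 7)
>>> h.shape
(7, 37, 37)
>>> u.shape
(7, 37, 37)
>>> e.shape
(29, 29)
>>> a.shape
(7, 37, 37)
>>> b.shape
(29, 29)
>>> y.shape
(2,)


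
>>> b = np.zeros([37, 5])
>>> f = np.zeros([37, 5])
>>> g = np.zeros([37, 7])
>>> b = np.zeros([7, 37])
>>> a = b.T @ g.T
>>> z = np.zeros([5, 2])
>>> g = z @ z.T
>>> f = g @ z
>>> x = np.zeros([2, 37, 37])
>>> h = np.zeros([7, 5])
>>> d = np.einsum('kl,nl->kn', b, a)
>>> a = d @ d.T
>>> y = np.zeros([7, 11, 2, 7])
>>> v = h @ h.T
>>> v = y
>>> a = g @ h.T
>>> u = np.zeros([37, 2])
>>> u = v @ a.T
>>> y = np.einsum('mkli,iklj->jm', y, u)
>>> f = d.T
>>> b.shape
(7, 37)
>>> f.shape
(37, 7)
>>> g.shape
(5, 5)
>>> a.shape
(5, 7)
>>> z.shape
(5, 2)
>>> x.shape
(2, 37, 37)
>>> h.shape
(7, 5)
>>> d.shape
(7, 37)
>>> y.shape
(5, 7)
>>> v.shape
(7, 11, 2, 7)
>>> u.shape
(7, 11, 2, 5)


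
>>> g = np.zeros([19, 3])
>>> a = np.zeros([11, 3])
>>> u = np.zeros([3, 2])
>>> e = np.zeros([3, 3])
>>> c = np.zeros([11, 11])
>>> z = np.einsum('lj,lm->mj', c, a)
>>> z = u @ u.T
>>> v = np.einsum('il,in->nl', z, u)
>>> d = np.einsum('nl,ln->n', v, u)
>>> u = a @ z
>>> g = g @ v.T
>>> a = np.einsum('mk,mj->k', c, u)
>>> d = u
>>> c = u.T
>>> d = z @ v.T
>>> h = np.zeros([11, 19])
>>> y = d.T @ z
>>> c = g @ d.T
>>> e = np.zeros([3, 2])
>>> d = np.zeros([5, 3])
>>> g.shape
(19, 2)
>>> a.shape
(11,)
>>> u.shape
(11, 3)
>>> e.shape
(3, 2)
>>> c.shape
(19, 3)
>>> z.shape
(3, 3)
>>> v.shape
(2, 3)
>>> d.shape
(5, 3)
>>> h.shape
(11, 19)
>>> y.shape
(2, 3)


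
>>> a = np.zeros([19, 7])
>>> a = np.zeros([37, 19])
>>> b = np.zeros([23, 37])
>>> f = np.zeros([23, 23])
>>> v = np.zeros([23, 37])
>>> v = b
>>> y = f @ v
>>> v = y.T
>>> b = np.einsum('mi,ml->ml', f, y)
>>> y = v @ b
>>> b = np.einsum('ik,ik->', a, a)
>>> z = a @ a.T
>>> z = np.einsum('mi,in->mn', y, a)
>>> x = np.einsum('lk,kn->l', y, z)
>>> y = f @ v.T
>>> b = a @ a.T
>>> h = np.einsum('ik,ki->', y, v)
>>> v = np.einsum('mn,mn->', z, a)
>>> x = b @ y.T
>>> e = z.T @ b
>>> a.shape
(37, 19)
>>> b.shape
(37, 37)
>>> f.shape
(23, 23)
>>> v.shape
()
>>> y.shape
(23, 37)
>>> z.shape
(37, 19)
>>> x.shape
(37, 23)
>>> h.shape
()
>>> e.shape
(19, 37)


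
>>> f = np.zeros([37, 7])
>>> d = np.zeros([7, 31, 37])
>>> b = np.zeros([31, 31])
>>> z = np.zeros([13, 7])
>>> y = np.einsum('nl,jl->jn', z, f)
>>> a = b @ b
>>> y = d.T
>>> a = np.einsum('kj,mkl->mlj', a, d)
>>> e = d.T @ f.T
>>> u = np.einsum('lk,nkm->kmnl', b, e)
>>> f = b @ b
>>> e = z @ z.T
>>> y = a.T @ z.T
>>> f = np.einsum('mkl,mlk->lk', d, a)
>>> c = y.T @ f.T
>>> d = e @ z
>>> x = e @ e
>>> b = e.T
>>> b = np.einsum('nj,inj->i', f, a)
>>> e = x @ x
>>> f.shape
(37, 31)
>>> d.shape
(13, 7)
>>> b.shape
(7,)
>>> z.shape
(13, 7)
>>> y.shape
(31, 37, 13)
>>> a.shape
(7, 37, 31)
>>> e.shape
(13, 13)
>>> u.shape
(31, 37, 37, 31)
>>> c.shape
(13, 37, 37)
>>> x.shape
(13, 13)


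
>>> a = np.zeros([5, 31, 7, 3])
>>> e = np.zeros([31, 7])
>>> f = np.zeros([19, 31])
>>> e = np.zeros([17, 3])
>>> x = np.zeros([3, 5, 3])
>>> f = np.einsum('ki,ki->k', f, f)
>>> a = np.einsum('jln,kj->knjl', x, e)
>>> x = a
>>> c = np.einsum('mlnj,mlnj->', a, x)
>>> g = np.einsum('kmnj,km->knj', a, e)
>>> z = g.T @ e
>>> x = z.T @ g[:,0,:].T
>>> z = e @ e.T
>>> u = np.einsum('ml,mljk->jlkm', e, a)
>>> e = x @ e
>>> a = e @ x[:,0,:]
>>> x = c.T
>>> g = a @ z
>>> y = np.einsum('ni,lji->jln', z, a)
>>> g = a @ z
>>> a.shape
(3, 3, 17)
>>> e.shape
(3, 3, 3)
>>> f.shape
(19,)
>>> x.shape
()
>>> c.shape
()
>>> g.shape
(3, 3, 17)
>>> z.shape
(17, 17)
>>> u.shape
(3, 3, 5, 17)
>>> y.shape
(3, 3, 17)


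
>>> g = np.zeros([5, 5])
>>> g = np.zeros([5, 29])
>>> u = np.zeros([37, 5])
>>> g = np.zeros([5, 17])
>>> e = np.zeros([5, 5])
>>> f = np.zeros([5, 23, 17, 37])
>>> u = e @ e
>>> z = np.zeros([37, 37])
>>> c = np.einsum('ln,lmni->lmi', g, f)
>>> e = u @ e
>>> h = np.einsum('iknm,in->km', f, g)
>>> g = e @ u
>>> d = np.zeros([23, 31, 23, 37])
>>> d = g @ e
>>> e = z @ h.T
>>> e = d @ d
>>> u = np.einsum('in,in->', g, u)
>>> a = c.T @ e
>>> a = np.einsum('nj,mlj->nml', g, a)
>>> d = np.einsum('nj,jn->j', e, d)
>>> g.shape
(5, 5)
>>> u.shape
()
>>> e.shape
(5, 5)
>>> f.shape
(5, 23, 17, 37)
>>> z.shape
(37, 37)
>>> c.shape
(5, 23, 37)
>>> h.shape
(23, 37)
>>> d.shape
(5,)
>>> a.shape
(5, 37, 23)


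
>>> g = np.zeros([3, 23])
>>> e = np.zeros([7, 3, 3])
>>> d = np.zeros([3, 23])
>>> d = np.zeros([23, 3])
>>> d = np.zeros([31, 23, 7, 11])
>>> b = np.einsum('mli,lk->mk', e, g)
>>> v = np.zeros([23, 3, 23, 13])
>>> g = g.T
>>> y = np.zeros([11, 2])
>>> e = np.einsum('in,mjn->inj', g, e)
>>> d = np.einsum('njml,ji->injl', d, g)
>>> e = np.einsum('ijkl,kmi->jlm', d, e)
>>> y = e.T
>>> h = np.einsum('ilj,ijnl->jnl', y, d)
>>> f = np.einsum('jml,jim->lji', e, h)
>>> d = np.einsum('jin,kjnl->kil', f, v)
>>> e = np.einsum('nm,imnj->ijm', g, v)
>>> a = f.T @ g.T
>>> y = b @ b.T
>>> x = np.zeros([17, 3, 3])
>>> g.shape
(23, 3)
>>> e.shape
(23, 13, 3)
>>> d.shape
(23, 31, 13)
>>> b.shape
(7, 23)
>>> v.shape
(23, 3, 23, 13)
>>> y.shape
(7, 7)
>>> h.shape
(31, 23, 11)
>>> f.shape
(3, 31, 23)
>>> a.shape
(23, 31, 23)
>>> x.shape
(17, 3, 3)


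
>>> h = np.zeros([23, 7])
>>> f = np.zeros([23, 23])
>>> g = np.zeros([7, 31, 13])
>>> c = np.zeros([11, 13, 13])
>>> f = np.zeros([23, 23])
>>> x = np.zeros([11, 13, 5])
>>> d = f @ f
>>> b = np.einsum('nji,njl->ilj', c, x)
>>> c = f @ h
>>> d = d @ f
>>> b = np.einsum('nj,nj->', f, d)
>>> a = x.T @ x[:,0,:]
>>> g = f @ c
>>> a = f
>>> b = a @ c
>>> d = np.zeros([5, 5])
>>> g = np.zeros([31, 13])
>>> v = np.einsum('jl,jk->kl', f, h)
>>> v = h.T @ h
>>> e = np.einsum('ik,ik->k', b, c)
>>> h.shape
(23, 7)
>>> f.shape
(23, 23)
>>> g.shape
(31, 13)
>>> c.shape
(23, 7)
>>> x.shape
(11, 13, 5)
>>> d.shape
(5, 5)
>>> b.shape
(23, 7)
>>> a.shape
(23, 23)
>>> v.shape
(7, 7)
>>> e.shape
(7,)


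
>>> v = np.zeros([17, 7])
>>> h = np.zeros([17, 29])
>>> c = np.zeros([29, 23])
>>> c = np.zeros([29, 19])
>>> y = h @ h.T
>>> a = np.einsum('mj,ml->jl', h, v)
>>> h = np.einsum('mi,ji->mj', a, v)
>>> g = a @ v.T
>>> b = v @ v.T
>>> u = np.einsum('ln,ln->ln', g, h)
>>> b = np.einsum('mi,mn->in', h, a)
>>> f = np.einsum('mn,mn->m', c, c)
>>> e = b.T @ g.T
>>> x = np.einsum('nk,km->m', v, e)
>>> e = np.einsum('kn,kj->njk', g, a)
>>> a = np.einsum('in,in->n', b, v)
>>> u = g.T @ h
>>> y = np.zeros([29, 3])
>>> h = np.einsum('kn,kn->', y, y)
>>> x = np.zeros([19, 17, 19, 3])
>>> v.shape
(17, 7)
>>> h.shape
()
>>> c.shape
(29, 19)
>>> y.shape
(29, 3)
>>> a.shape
(7,)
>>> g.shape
(29, 17)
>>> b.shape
(17, 7)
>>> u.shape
(17, 17)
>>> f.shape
(29,)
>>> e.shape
(17, 7, 29)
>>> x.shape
(19, 17, 19, 3)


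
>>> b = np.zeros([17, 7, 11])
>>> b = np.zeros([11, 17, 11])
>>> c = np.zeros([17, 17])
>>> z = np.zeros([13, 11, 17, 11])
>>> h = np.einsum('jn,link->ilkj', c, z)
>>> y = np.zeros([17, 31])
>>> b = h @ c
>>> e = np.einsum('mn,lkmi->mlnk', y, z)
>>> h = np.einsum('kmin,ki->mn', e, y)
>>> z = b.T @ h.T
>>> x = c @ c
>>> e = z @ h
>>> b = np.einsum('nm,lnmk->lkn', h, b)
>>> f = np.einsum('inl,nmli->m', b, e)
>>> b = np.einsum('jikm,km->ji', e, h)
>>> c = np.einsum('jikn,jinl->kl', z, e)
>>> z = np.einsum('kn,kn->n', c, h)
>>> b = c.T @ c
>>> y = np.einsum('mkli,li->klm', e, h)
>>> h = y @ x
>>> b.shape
(11, 11)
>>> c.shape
(13, 11)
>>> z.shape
(11,)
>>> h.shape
(11, 13, 17)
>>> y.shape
(11, 13, 17)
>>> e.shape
(17, 11, 13, 11)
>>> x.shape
(17, 17)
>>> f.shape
(11,)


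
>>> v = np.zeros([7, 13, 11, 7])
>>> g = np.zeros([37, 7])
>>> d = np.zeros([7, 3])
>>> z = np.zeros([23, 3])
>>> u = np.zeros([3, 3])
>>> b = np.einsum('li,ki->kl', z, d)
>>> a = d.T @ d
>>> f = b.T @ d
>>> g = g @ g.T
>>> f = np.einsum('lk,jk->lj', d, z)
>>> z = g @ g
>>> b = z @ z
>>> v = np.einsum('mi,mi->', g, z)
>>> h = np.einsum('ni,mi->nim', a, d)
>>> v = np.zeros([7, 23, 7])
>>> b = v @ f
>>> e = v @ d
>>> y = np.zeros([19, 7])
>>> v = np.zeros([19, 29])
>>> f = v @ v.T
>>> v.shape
(19, 29)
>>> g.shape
(37, 37)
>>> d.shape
(7, 3)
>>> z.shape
(37, 37)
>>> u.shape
(3, 3)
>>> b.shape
(7, 23, 23)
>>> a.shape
(3, 3)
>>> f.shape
(19, 19)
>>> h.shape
(3, 3, 7)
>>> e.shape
(7, 23, 3)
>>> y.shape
(19, 7)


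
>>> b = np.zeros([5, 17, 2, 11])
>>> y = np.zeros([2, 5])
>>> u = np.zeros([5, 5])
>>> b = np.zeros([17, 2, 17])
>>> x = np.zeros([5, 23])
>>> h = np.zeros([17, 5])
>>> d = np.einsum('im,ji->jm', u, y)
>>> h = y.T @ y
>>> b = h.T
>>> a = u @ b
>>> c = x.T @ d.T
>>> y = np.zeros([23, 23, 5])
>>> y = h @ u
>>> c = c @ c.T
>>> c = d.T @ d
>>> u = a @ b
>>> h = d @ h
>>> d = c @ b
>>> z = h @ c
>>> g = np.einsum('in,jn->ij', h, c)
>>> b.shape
(5, 5)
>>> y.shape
(5, 5)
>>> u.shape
(5, 5)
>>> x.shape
(5, 23)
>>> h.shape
(2, 5)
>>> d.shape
(5, 5)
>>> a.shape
(5, 5)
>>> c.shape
(5, 5)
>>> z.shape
(2, 5)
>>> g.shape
(2, 5)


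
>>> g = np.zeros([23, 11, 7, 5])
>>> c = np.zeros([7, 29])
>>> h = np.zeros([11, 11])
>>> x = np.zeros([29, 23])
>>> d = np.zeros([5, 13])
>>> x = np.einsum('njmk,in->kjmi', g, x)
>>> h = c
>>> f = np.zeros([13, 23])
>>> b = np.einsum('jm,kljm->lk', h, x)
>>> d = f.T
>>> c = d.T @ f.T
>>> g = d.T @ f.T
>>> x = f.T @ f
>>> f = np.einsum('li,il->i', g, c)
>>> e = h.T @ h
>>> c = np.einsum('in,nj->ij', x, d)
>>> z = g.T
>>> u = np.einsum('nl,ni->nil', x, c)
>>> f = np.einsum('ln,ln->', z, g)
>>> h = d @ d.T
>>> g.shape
(13, 13)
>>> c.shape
(23, 13)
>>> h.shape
(23, 23)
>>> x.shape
(23, 23)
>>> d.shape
(23, 13)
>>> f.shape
()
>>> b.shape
(11, 5)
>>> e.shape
(29, 29)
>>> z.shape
(13, 13)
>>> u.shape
(23, 13, 23)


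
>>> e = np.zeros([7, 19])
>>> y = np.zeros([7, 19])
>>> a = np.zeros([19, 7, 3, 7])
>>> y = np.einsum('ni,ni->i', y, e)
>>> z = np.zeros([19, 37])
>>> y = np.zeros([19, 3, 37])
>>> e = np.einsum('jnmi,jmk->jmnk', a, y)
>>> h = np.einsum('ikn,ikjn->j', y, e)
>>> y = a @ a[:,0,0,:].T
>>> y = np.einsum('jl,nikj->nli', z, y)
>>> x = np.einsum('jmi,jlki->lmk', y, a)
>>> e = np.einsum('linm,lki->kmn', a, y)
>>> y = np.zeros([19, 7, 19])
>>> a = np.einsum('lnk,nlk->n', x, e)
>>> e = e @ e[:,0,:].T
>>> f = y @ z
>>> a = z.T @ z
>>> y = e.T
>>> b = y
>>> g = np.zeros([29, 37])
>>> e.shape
(37, 7, 37)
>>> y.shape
(37, 7, 37)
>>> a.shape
(37, 37)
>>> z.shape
(19, 37)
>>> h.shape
(7,)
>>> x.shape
(7, 37, 3)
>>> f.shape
(19, 7, 37)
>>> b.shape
(37, 7, 37)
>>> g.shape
(29, 37)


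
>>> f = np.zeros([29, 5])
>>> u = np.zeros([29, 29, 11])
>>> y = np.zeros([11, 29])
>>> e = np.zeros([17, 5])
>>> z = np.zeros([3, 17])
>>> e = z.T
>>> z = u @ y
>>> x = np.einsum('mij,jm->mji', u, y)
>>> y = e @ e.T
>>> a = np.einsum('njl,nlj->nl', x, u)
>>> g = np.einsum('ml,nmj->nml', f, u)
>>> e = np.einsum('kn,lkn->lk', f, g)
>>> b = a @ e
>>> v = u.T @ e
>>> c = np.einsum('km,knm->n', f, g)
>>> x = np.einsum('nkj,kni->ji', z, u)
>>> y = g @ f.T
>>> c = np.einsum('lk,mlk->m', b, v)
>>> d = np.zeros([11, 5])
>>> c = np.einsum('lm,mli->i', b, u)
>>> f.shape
(29, 5)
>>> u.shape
(29, 29, 11)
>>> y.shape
(29, 29, 29)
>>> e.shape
(29, 29)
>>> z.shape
(29, 29, 29)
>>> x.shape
(29, 11)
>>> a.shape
(29, 29)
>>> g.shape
(29, 29, 5)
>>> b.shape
(29, 29)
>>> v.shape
(11, 29, 29)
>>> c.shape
(11,)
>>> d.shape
(11, 5)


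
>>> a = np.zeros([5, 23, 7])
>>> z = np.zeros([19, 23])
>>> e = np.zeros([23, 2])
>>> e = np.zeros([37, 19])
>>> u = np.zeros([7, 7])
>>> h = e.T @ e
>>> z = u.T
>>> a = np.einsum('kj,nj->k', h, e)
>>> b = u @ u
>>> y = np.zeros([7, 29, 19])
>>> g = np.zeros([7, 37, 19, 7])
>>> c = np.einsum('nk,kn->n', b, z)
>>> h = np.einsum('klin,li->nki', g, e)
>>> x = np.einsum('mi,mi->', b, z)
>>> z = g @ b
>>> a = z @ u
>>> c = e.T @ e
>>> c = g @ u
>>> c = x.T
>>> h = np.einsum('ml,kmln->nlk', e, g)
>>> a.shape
(7, 37, 19, 7)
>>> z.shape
(7, 37, 19, 7)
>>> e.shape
(37, 19)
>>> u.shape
(7, 7)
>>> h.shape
(7, 19, 7)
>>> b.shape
(7, 7)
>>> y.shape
(7, 29, 19)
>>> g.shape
(7, 37, 19, 7)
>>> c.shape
()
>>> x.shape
()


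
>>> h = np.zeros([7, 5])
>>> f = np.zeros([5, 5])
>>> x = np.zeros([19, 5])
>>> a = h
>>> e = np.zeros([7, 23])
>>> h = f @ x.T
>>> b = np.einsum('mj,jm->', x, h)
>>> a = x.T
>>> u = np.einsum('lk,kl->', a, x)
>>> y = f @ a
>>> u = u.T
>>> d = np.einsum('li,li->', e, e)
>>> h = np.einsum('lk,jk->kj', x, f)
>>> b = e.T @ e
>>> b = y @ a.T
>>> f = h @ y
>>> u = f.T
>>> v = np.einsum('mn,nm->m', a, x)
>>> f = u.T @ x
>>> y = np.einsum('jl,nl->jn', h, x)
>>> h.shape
(5, 5)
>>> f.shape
(5, 5)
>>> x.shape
(19, 5)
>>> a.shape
(5, 19)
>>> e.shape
(7, 23)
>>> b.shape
(5, 5)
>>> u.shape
(19, 5)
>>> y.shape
(5, 19)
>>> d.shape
()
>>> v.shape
(5,)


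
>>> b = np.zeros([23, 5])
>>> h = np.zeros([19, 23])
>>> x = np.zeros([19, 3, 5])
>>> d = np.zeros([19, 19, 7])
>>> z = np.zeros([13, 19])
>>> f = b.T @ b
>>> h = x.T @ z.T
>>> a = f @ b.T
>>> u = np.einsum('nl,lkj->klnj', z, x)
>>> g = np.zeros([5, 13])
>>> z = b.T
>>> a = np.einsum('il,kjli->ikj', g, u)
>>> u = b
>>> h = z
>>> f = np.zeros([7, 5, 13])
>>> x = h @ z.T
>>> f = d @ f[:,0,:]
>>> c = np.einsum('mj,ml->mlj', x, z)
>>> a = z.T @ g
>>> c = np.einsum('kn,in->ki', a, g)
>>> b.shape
(23, 5)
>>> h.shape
(5, 23)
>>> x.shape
(5, 5)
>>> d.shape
(19, 19, 7)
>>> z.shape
(5, 23)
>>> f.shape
(19, 19, 13)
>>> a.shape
(23, 13)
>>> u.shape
(23, 5)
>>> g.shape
(5, 13)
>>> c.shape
(23, 5)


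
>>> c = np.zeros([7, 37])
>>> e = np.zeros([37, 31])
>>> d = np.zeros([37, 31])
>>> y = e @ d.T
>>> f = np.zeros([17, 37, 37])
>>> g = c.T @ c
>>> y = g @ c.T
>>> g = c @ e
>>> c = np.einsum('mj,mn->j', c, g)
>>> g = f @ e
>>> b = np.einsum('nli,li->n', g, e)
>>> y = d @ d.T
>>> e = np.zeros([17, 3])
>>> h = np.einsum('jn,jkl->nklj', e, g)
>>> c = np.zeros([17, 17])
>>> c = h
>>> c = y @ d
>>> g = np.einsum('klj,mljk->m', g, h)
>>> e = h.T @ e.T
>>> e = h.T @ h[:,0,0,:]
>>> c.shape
(37, 31)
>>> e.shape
(17, 31, 37, 17)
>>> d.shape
(37, 31)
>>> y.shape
(37, 37)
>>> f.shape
(17, 37, 37)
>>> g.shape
(3,)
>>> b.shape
(17,)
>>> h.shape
(3, 37, 31, 17)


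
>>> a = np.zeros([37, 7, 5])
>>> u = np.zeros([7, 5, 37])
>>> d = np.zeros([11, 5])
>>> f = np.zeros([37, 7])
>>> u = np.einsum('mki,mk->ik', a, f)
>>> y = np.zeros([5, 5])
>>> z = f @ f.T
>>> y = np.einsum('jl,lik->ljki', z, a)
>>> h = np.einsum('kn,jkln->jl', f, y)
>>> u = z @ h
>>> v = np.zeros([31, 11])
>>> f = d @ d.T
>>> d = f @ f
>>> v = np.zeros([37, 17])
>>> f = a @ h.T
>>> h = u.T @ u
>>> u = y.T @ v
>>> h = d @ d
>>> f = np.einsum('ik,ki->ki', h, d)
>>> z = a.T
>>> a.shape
(37, 7, 5)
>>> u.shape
(7, 5, 37, 17)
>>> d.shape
(11, 11)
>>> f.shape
(11, 11)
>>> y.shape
(37, 37, 5, 7)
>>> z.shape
(5, 7, 37)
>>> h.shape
(11, 11)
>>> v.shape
(37, 17)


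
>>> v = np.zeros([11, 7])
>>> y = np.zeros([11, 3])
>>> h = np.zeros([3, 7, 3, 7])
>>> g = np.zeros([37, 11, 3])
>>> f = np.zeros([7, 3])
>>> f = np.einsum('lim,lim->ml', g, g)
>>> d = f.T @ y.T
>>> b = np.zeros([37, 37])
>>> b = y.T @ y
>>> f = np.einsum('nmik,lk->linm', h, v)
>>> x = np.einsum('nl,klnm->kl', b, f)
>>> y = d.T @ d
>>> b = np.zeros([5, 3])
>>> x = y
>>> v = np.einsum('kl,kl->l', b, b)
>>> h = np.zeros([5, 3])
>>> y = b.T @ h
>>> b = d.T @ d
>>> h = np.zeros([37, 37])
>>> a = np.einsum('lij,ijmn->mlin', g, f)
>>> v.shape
(3,)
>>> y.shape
(3, 3)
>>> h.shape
(37, 37)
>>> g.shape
(37, 11, 3)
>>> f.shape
(11, 3, 3, 7)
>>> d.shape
(37, 11)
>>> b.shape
(11, 11)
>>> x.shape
(11, 11)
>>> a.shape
(3, 37, 11, 7)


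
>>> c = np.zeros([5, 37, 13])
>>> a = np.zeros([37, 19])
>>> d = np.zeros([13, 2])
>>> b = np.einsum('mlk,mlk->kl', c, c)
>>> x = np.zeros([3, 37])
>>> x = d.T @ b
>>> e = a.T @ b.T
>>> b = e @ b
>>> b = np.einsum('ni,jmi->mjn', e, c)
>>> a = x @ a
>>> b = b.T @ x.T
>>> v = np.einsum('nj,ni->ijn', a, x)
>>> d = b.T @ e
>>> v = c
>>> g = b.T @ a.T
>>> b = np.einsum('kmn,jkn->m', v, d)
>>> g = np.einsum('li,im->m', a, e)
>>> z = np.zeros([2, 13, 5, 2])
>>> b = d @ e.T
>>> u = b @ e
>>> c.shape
(5, 37, 13)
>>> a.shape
(2, 19)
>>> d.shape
(2, 5, 13)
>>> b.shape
(2, 5, 19)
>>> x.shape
(2, 37)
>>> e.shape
(19, 13)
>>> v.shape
(5, 37, 13)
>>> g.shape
(13,)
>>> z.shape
(2, 13, 5, 2)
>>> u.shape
(2, 5, 13)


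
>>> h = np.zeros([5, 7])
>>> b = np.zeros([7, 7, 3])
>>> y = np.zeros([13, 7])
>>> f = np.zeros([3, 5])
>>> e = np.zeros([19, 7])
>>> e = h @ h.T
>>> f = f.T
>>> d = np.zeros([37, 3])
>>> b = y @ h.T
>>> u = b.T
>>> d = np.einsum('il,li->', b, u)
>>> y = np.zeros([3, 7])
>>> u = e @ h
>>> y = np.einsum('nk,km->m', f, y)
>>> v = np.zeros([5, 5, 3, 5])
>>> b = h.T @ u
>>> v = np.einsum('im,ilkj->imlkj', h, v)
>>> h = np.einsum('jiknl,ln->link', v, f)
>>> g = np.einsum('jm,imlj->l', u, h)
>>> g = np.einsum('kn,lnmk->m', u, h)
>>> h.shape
(5, 7, 3, 5)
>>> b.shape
(7, 7)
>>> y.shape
(7,)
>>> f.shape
(5, 3)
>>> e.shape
(5, 5)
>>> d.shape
()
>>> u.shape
(5, 7)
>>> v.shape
(5, 7, 5, 3, 5)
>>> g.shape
(3,)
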